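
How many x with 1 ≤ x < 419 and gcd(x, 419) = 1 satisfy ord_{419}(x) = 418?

φ(419) = 419 − 1 = 418 = 2 · 11 · 19.
In a cyclic group of order 418, there are φ(d) elements of order d for each divisor d of 418, and zero for non-divisors.
418 = 2 · 11 · 19 divides 418, and φ(418) = 180.

180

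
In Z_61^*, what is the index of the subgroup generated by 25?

4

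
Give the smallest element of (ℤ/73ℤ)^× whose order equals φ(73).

φ(73) = 73 − 1 = 72 = 2^3 · 3^2.
Test candidates g = 2, 3, … against the prime factors q ∈ {2, 3} of φ(73): g is a generator iff g^(72/q) ≢ 1 for every such q.
g = 2: 2^36 ≡ 1 — hits 1, so not a primitive root.
g = 3: 3^36 ≡ 1 — hits 1, so not a primitive root.
g = 4: 4^36 ≡ 1 — hits 1, so not a primitive root.
g = 5: 5^36 ≡ 72; 5^24 ≡ 8 — none is 1, so 5 is a primitive root.
So 5 is the smallest generator of (Z/73Z)^×.

5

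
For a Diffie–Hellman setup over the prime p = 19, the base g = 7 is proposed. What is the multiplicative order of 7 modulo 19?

3

By Lagrange's theorem, ord_19(7) divides φ(19) = 19 − 1 = 18 = 2 · 3^2.
Divisors of 18: 1, 2, 3, 6, 9, 18.
Compute 7^d (mod 19) for the divisors d until we hit 1:
7^1 ≡ 7
7^2 ≡ 11
7^3 ≡ 1
Hence ord(7) = 3.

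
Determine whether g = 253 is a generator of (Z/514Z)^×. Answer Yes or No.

φ(514) = φ(2)·φ(257) = 1·256 = 256 = 2^8.
253 is a primitive root mod 514 iff 253^(φ(514)/q) ≢ 1 for every prime q | φ(514), i.e. q ∈ {2}.
253^128 ≡ 1 (mod 514)  [q = 2: ≡ 1 ✗]
The check at q = 2 fails, so 253 generates a proper subgroup.

No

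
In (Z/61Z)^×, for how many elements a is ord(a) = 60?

16

φ(61) = 61 − 1 = 60 = 2^2 · 3 · 5.
(Z/61Z)^× is cyclic (|G| = 60); a cyclic group of order m has exactly φ(d) elements of each order d | m, and none otherwise.
60 = 2^2 · 3 · 5 divides 60, and φ(60) = 16.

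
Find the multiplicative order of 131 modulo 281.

280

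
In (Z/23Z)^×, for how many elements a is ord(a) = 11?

10

φ(23) = 23 − 1 = 22 = 2 · 11.
In a cyclic group of order 22, there are φ(d) elements of order d for each divisor d of 22, and zero for non-divisors.
11 | 22, and φ(11) = 11 − 1 = 10.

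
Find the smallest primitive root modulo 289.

3

φ(289) = φ(17^2) = 17·(17−1) = 272 = 2^4 · 17.
g is a primitive root iff g^(272/q) ≢ 1 (mod 289) for each prime q ∈ {2, 17}.
g = 2: 2^136 ≡ 1 — hits 1, so not a primitive root.
g = 3: 3^136 ≡ 288; 3^16 ≡ 171 — none is 1, so 3 is a primitive root.
The smallest primitive root modulo 289 is 3.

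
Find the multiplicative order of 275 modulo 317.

158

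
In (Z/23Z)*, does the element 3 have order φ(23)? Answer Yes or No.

No

φ(23) = 23 − 1 = 22 = 2 · 11.
It suffices to check that the order of 3 is not a proper divisor of 22: compute 3^(22/q) for q ∈ {2, 11}.
3^11 ≡ 1 (mod 23)  [q = 2: ≡ 1 ✗]
3^2 ≡ 9 (mod 23)  [q = 11: ≢ 1 ✓]
The check at q = 2 fails, so 3 generates a proper subgroup.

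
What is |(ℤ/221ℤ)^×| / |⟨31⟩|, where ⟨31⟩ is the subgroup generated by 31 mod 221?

12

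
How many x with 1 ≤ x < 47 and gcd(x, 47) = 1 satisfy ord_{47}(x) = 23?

φ(47) = 47 − 1 = 46 = 2 · 23.
In a cyclic group of order 46, there are φ(d) elements of order d for each divisor d of 46, and zero for non-divisors.
23 | 46, and φ(23) = 23 − 1 = 22.

22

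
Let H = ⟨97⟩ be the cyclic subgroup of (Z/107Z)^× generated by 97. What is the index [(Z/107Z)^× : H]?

The order of 97 must divide φ(107) = 107 − 1 = 106 = 2 · 53.
Divisors of 106: 1, 2, 53, 106.
Compute 97^d (mod 107) for the divisors d until we hit 1:
97^1 ≡ 97 (mod 107)
97^2 ≡ 100 (mod 107)
97^53 ≡ 106 (mod 107)
97^106 ≡ 1 (mod 107) ✓
Thus |⟨97⟩| = ord(97) = 106.
Index = |(Z/107Z)^×| / |⟨97⟩| = 106 / 106 = 1.

1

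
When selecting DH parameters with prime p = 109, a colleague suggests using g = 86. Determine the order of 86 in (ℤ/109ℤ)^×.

36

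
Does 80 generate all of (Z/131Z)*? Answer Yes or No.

φ(131) = 131 − 1 = 130 = 2 · 5 · 13.
An element g generates (Z/131Z)^× iff g^(130/q) ≢ 1 (mod 131) for each prime q ∈ {2, 5, 13}.
80^65 ≡ 1 (mod 131)  [q = 2: ≡ 1 ✗]
80^26 ≡ 1 (mod 131)  [q = 5: ≡ 1 ✗]
80^10 ≡ 63 (mod 131)  [q = 13: ≢ 1 ✓]
The check at q = 2 fails, so 80 generates a proper subgroup.

No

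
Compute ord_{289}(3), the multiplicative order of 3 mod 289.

272

ord(3) | φ(289) = φ(17^2) = 17·(17−1) = 272 = 2^4 · 17.
Divisors of 272: 1, 2, 4, 8, 16, 17, 34, 68, 136, 272.
Compute 3^d (mod 289) for the divisors d until we hit 1:
3^1 ≡ 3
3^2 ≡ 9
3^4 ≡ 81
3^8 ≡ 203
3^16 ≡ 171
3^17 ≡ 224
3^34 ≡ 179
3^68 ≡ 251
3^136 ≡ 288
3^272 ≡ 1
So ord_289(3) = 272.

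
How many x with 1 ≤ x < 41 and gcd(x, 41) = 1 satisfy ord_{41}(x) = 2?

φ(41) = 41 − 1 = 40 = 2^3 · 5.
In a cyclic group of order 40, there are φ(d) elements of order d for each divisor d of 40, and zero for non-divisors.
2 | 40, and φ(2) = 2 − 1 = 1.

1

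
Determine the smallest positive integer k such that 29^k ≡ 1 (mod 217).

10

By Lagrange's theorem, ord_217(29) divides φ(217) = φ(7·31) = (7−1)·(31−1) = 6·30 = 180 = 2^2 · 3^2 · 5.
Divisors of 180: 1, 2, 3, 4, 5, 6, 9, 10, 12, 15, 18, 20, 30, 36, 45, 60, 90, 180.
Check 29^d mod 217 for each divisor in increasing order:
29^1 ≡ 29 (mod 217)
29^2 ≡ 190 (mod 217)
29^3 ≡ 85 (mod 217)
29^4 ≡ 78 (mod 217)
29^5 ≡ 92 (mod 217)
29^6 ≡ 64 (mod 217)
29^9 ≡ 15 (mod 217)
29^10 ≡ 1 (mod 217) ✓
Hence ord(29) = 10.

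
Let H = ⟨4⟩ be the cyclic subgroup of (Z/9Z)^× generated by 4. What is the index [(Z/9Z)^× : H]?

2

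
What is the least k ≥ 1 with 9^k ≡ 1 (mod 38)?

9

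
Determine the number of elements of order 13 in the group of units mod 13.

0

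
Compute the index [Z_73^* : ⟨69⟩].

ord(69) | φ(73) = 73 − 1 = 72 = 2^3 · 3^2.
Divisors of 72: 1, 2, 3, 4, 6, 8, 9, 12, 18, 24, 36, 72.
Check 69^d mod 73 for each divisor in increasing order:
69^1 ≡ 69 (mod 73)
69^2 ≡ 16 (mod 73)
69^3 ≡ 9 (mod 73)
69^4 ≡ 37 (mod 73)
69^6 ≡ 8 (mod 73)
69^8 ≡ 55 (mod 73)
69^9 ≡ 72 (mod 73)
69^12 ≡ 64 (mod 73)
69^18 ≡ 1 (mod 73) ✓
The order of 69 is 18, so the subgroup it generates has 18 elements.
Index = |(Z/73Z)^×| / |⟨69⟩| = 72 / 18 = 4.

4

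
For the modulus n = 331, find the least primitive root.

3

φ(331) = 331 − 1 = 330 = 2 · 3 · 5 · 11.
Test candidates g = 2, 3, … against the prime factors q ∈ {2, 3, 5, 11} of φ(331): g is a generator iff g^(330/q) ≢ 1 for every such q.
g = 2: 2^165 ≡ 330; 2^110 ≡ 299; 2^66 ≡ 64; 2^30 ≡ 1 — hits 1, so not a primitive root.
g = 3: 3^165 ≡ 330; 3^110 ≡ 299; 3^66 ≡ 64; 3^30 ≡ 270 — none is 1, so 3 is a primitive root.
Hence the least primitive root of 331 is 3.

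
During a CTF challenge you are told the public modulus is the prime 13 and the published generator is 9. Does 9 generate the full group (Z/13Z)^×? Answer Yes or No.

No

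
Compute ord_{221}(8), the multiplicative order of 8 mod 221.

8

Since 8 ∈ (Z/221Z)^×, its order divides φ(221) = φ(13·17) = (13−1)·(17−1) = 12·16 = 192 = 2^6 · 3.
Divisors of 192: 1, 2, 3, 4, 6, 8, 12, 16, 24, 32, 48, 64, 96, 192.
Evaluate successive powers at the divisors of 192:
8^1 ≡ 8 (mod 221)
8^2 ≡ 64 (mod 221)
8^3 ≡ 70 (mod 221)
8^4 ≡ 118 (mod 221)
8^6 ≡ 38 (mod 221)
8^8 ≡ 1 (mod 221) ✓
Hence ord(8) = 8.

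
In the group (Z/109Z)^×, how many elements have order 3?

2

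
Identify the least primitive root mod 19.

2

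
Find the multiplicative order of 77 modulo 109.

The order of 77 must divide φ(109) = 109 − 1 = 108 = 2^2 · 3^3.
Divisors of 108: 1, 2, 3, 4, 6, 9, 12, 18, 27, 36, 54, 108.
Test each divisor d:
77^1 ≡ 77 (mod 109)
77^2 ≡ 43 (mod 109)
77^3 ≡ 41 (mod 109)
77^4 ≡ 105 (mod 109)
77^6 ≡ 46 (mod 109)
77^9 ≡ 33 (mod 109)
77^12 ≡ 45 (mod 109)
77^18 ≡ 108 (mod 109)
77^27 ≡ 76 (mod 109)
77^36 ≡ 1 (mod 109) ✓
So ord_109(77) = 36.

36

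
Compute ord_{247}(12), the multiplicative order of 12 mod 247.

6

The order of 12 must divide φ(247) = φ(13·19) = (13−1)·(19−1) = 12·18 = 216 = 2^3 · 3^3.
Divisors of 216: 1, 2, 3, 4, 6, 8, 9, 12, 18, 24, 27, 36, 54, 72, 108, 216.
Check 12^d mod 247 for each divisor in increasing order:
12^1 ≡ 12
12^2 ≡ 144
12^3 ≡ 246
12^4 ≡ 235
12^6 ≡ 1
The smallest such exponent is 6, so the order of 12 is 6.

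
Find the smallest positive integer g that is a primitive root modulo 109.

φ(109) = 109 − 1 = 108 = 2^2 · 3^3.
Test candidates g = 2, 3, … against the prime factors q ∈ {2, 3} of φ(109): g is a generator iff g^(108/q) ≢ 1 for every such q.
g = 2: 2^54 ≡ 108; 2^36 ≡ 1 — hits 1, so not a primitive root.
g = 3: 3^54 ≡ 1 — hits 1, so not a primitive root.
g = 4: 4^54 ≡ 1 — hits 1, so not a primitive root.
g = 5: 5^54 ≡ 1 — hits 1, so not a primitive root.
g = 6: 6^54 ≡ 108; 6^36 ≡ 63 — none is 1, so 6 is a primitive root.
Hence the least primitive root of 109 is 6.

6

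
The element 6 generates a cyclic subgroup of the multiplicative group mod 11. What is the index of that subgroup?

The order of 6 must divide φ(11) = 11 − 1 = 10 = 2 · 5.
Divisors of 10: 1, 2, 5, 10.
Test each divisor d:
6^1 ≡ 6 (mod 11)
6^2 ≡ 3 (mod 11)
6^5 ≡ 10 (mod 11)
6^10 ≡ 1 (mod 11) ✓
So ord_11(6) = 10, hence |⟨6⟩| = 10.
Index = |(Z/11Z)^×| / |⟨6⟩| = 10 / 10 = 1.

1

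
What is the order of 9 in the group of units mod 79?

39

By Lagrange's theorem, ord_79(9) divides φ(79) = 79 − 1 = 78 = 2 · 3 · 13.
Divisors of 78: 1, 2, 3, 6, 13, 26, 39, 78.
Compute 9^d (mod 79) for the divisors d until we hit 1:
9^1 ≡ 9
9^2 ≡ 2
9^3 ≡ 18
9^6 ≡ 8
9^13 ≡ 23
9^26 ≡ 55
9^39 ≡ 1
Therefore the multiplicative order of 9 modulo 79 is 39.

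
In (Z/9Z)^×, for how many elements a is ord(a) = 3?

φ(9) = φ(3^2) = 3·(3−1) = 6 = 2 · 3.
In a cyclic group of order 6, there are φ(d) elements of order d for each divisor d of 6, and zero for non-divisors.
3 | 6, and φ(3) = 3 − 1 = 2.

2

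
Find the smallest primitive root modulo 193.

5

φ(193) = 193 − 1 = 192 = 2^6 · 3.
Test candidates g = 2, 3, … against the prime factors q ∈ {2, 3} of φ(193): g is a generator iff g^(192/q) ≢ 1 for every such q.
g = 2: 2^96 ≡ 1 — hits 1, so not a primitive root.
g = 3: 3^96 ≡ 1 — hits 1, so not a primitive root.
g = 4: 4^96 ≡ 1 — hits 1, so not a primitive root.
g = 5: 5^96 ≡ 192; 5^64 ≡ 84 — none is 1, so 5 is a primitive root.
Hence the least primitive root of 193 is 5.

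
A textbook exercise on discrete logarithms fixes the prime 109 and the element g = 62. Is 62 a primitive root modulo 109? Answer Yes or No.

Yes

φ(109) = 109 − 1 = 108 = 2^2 · 3^3.
62 is a primitive root mod 109 iff 62^(φ(109)/q) ≢ 1 for every prime q | φ(109), i.e. q ∈ {2, 3}.
62^54 ≡ 108 (mod 109)  [q = 2: ≢ 1 ✓]
62^36 ≡ 45 (mod 109)  [q = 3: ≢ 1 ✓]
All checks pass, so 62 has order 108 and is a primitive root modulo 109.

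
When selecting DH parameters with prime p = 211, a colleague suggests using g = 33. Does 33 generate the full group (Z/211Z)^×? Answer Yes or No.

φ(211) = 211 − 1 = 210 = 2 · 3 · 5 · 7.
Test 33^(210/q) mod 211 for each prime factor q of 210:
33^105 ≡ 210 (mod 211)  [q = 2: ≢ 1 ✓]
33^70 ≡ 196 (mod 211)  [q = 3: ≢ 1 ✓]
33^42 ≡ 1 (mod 211)  [q = 5: ≡ 1 ✗]
33^30 ≡ 123 (mod 211)  [q = 7: ≢ 1 ✓]
The check at q = 5 fails, so 33 generates a proper subgroup.

No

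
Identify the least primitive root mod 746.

5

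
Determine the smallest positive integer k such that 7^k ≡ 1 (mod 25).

4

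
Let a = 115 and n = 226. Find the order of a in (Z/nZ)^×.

28

Since 115 ∈ (Z/226Z)^×, its order divides φ(226) = φ(2)·φ(113) = 1·112 = 112 = 2^4 · 7.
Divisors of 112: 1, 2, 4, 7, 8, 14, 16, 28, 56, 112.
Compute 115^d (mod 226) for the divisors d until we hit 1:
115^1 ≡ 115 (mod 226)
115^2 ≡ 117 (mod 226)
115^4 ≡ 129 (mod 226)
115^7 ≡ 15 (mod 226)
115^8 ≡ 143 (mod 226)
115^14 ≡ 225 (mod 226)
115^16 ≡ 109 (mod 226)
115^28 ≡ 1 (mod 226) ✓
Therefore the multiplicative order of 115 modulo 226 is 28.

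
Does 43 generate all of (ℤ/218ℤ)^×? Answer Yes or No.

No

φ(218) = φ(2)·φ(109) = 1·108 = 108 = 2^2 · 3^3.
An element g generates (Z/218Z)^× iff g^(108/q) ≢ 1 (mod 218) for each prime q ∈ {2, 3}.
43^54 ≡ 1 (mod 218)  [q = 2: ≡ 1 ✗]
43^36 ≡ 1 (mod 218)  [q = 3: ≡ 1 ✗]
Since 43^54 ≡ 1, the order of 43 divides 54 < 108, so 43 is not a primitive root.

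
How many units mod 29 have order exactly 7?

6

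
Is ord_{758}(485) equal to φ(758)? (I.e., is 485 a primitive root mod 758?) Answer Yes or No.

φ(758) = φ(2)·φ(379) = 1·378 = 378 = 2 · 3^3 · 7.
It suffices to check that the order of 485 is not a proper divisor of 378: compute 485^(378/q) for q ∈ {2, 3, 7}.
485^189 ≡ 1 (mod 758)  [q = 2: ≡ 1 ✗]
485^126 ≡ 51 (mod 758)  [q = 3: ≢ 1 ✓]
485^54 ≡ 517 (mod 758)  [q = 7: ≢ 1 ✓]
Since 485^189 ≡ 1, the order of 485 divides 189 < 378, so 485 is not a primitive root.

No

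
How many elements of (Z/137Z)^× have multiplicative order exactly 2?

1

φ(137) = 137 − 1 = 136 = 2^3 · 17.
In a cyclic group of order 136, there are φ(d) elements of order d for each divisor d of 136, and zero for non-divisors.
2 | 136, and φ(2) = 2 − 1 = 1.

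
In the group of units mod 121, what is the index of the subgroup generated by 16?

By Lagrange's theorem, ord_121(16) divides φ(121) = φ(11^2) = 11·(11−1) = 110 = 2 · 5 · 11.
Divisors of 110: 1, 2, 5, 10, 11, 22, 55, 110.
Evaluate successive powers at the divisors of 110:
16^1 ≡ 16 (mod 121)
16^2 ≡ 14 (mod 121)
16^5 ≡ 111 (mod 121)
16^10 ≡ 100 (mod 121)
16^11 ≡ 27 (mod 121)
16^22 ≡ 3 (mod 121)
16^55 ≡ 1 (mod 121) ✓
The order of 16 is 55, so the subgroup it generates has 55 elements.
The index is φ(121) / ord(16) = 110 / 55 = 2.

2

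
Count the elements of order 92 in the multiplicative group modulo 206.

0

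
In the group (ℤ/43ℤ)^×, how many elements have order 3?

2

φ(43) = 43 − 1 = 42 = 2 · 3 · 7.
In a cyclic group of order 42, there are φ(d) elements of order d for each divisor d of 42, and zero for non-divisors.
3 | 42, and φ(3) = 3 − 1 = 2.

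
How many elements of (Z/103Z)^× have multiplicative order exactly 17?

16

φ(103) = 103 − 1 = 102 = 2 · 3 · 17.
Since (Z/103Z)^× is cyclic of order 102, the number of elements of order d is φ(d) when d | 102 and 0 otherwise.
17 | 102, and φ(17) = 17 − 1 = 16.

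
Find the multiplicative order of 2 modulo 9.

6

By Lagrange's theorem, ord_9(2) divides φ(9) = φ(3^2) = 3·(3−1) = 6 = 2 · 3.
Divisors of 6: 1, 2, 3, 6.
Compute 2^d (mod 9) for the divisors d until we hit 1:
2^1 ≡ 2 (mod 9)
2^2 ≡ 4 (mod 9)
2^3 ≡ 8 (mod 9)
2^6 ≡ 1 (mod 9) ✓
Hence ord(2) = 6.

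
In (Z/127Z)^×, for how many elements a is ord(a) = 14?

φ(127) = 127 − 1 = 126 = 2 · 3^2 · 7.
Since (Z/127Z)^× is cyclic of order 126, the number of elements of order d is φ(d) when d | 126 and 0 otherwise.
14 = 2 · 7 divides 126, and φ(14) = 6.

6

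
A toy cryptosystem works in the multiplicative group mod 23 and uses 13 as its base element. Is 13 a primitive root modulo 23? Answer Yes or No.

No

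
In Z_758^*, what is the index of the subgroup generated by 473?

By Lagrange's theorem, ord_758(473) divides φ(758) = φ(2)·φ(379) = 1·378 = 378 = 2 · 3^3 · 7.
Divisors of 378: 1, 2, 3, 6, 7, 9, 14, 18, 21, 27, 42, 54, 63, 126, 189, 378.
Test each divisor d:
473^1 ≡ 473
473^2 ≡ 119
473^3 ≡ 195
473^6 ≡ 125
473^7 ≡ 1
The order of 473 is 7, so the subgroup it generates has 7 elements.
Index = |(Z/758Z)^×| / |⟨473⟩| = 378 / 7 = 54.

54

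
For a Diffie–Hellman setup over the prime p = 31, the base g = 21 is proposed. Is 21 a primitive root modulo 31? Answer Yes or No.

Yes

φ(31) = 31 − 1 = 30 = 2 · 3 · 5.
It suffices to check that the order of 21 is not a proper divisor of 30: compute 21^(30/q) for q ∈ {2, 3, 5}.
21^15 ≡ 30 (mod 31)  [q = 2: ≢ 1 ✓]
21^10 ≡ 5 (mod 31)  [q = 3: ≢ 1 ✓]
21^6 ≡ 2 (mod 31)  [q = 5: ≢ 1 ✓]
None equal 1, so ord_31(21) = 30: 21 is a primitive root.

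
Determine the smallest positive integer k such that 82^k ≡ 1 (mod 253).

55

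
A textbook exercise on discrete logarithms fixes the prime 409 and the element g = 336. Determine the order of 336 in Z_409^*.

408

Since 336 ∈ (Z/409Z)^×, its order divides φ(409) = 409 − 1 = 408 = 2^3 · 3 · 17.
Divisors of 408: 1, 2, 3, 4, 6, 8, 12, 17, 24, 34, 51, 68, 102, 136, 204, 408.
Test each divisor d:
336^1 ≡ 336 (mod 409)
336^2 ≡ 12 (mod 409)
336^3 ≡ 351 (mod 409)
336^4 ≡ 144 (mod 409)
336^6 ≡ 92 (mod 409)
336^8 ≡ 286 (mod 409)
336^12 ≡ 284 (mod 409)
336^17 ≡ 292 (mod 409)
336^24 ≡ 83 (mod 409)
336^34 ≡ 192 (mod 409)
336^51 ≡ 31 (mod 409)
336^68 ≡ 54 (mod 409)
336^102 ≡ 143 (mod 409)
336^136 ≡ 53 (mod 409)
336^204 ≡ 408 (mod 409)
336^408 ≡ 1 (mod 409) ✓
Hence ord(336) = 408.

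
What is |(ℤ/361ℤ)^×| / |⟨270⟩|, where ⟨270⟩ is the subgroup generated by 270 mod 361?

2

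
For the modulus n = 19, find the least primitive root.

2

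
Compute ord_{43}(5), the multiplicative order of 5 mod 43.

ord(5) | φ(43) = 43 − 1 = 42 = 2 · 3 · 7.
Divisors of 42: 1, 2, 3, 6, 7, 14, 21, 42.
Test each divisor d:
5^1 ≡ 5 (mod 43)
5^2 ≡ 25 (mod 43)
5^3 ≡ 39 (mod 43)
5^6 ≡ 16 (mod 43)
5^7 ≡ 37 (mod 43)
5^14 ≡ 36 (mod 43)
5^21 ≡ 42 (mod 43)
5^42 ≡ 1 (mod 43) ✓
The smallest such exponent is 42, so the order of 5 is 42.

42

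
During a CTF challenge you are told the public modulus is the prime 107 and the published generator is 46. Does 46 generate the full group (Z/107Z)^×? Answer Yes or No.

Yes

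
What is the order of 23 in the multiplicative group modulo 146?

36

By Lagrange's theorem, ord_146(23) divides φ(146) = φ(2)·φ(73) = 1·72 = 72 = 2^3 · 3^2.
Divisors of 72: 1, 2, 3, 4, 6, 8, 9, 12, 18, 24, 36, 72.
Evaluate successive powers at the divisors of 72:
23^1 ≡ 23 (mod 146)
23^2 ≡ 91 (mod 146)
23^3 ≡ 49 (mod 146)
23^4 ≡ 105 (mod 146)
23^6 ≡ 65 (mod 146)
23^8 ≡ 75 (mod 146)
23^9 ≡ 119 (mod 146)
23^12 ≡ 137 (mod 146)
23^18 ≡ 145 (mod 146)
23^24 ≡ 81 (mod 146)
23^36 ≡ 1 (mod 146) ✓
Hence ord(23) = 36.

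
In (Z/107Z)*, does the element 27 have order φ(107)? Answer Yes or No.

No

φ(107) = 107 − 1 = 106 = 2 · 53.
Test 27^(106/q) mod 107 for each prime factor q of 106:
27^53 ≡ 1 (mod 107)  [q = 2: ≡ 1 ✗]
27^2 ≡ 87 (mod 107)  [q = 53: ≢ 1 ✓]
27^53 ≡ 1 shows ord(27) | 53, strictly less than φ(107); not a primitive root.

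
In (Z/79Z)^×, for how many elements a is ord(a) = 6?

2

φ(79) = 79 − 1 = 78 = 2 · 3 · 13.
Since (Z/79Z)^× is cyclic of order 78, the number of elements of order d is φ(d) when d | 78 and 0 otherwise.
6 = 2 · 3 divides 78, and φ(6) = 2.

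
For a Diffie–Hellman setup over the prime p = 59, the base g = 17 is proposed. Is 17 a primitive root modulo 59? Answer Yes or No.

No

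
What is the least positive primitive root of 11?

2

φ(11) = 11 − 1 = 10 = 2 · 5.
Test candidates g = 2, 3, … against the prime factors q ∈ {2, 5} of φ(11): g is a generator iff g^(10/q) ≢ 1 for every such q.
g = 2: 2^5 ≡ 10; 2^2 ≡ 4 — none is 1, so 2 is a primitive root.
Hence the least primitive root of 11 is 2.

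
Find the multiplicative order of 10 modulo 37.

3

Since 10 ∈ (Z/37Z)^×, its order divides φ(37) = 37 − 1 = 36 = 2^2 · 3^2.
Divisors of 36: 1, 2, 3, 4, 6, 9, 12, 18, 36.
Compute 10^d (mod 37) for the divisors d until we hit 1:
10^1 ≡ 10
10^2 ≡ 26
10^3 ≡ 1
So ord_37(10) = 3.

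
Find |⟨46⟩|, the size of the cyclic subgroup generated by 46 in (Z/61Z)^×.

30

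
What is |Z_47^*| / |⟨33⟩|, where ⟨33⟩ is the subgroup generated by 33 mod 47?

1

By Lagrange's theorem, ord_47(33) divides φ(47) = 47 − 1 = 46 = 2 · 23.
Divisors of 46: 1, 2, 23, 46.
Compute 33^d (mod 47) for the divisors d until we hit 1:
33^1 ≡ 33 (mod 47)
33^2 ≡ 8 (mod 47)
33^23 ≡ 46 (mod 47)
33^46 ≡ 1 (mod 47) ✓
The order of 33 is 46, so the subgroup it generates has 46 elements.
The index is φ(47) / ord(33) = 46 / 46 = 1.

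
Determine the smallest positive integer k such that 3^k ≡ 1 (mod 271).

30

The order of 3 must divide φ(271) = 271 − 1 = 270 = 2 · 3^3 · 5.
Divisors of 270: 1, 2, 3, 5, 6, 9, 10, 15, 18, 27, 30, 45, 54, 90, 135, 270.
Compute 3^d (mod 271) for the divisors d until we hit 1:
3^1 ≡ 3 (mod 271)
3^2 ≡ 9 (mod 271)
3^3 ≡ 27 (mod 271)
3^5 ≡ 243 (mod 271)
3^6 ≡ 187 (mod 271)
3^9 ≡ 171 (mod 271)
3^10 ≡ 242 (mod 271)
3^15 ≡ 270 (mod 271)
3^18 ≡ 244 (mod 271)
3^27 ≡ 261 (mod 271)
3^30 ≡ 1 (mod 271) ✓
The smallest such exponent is 30, so the order of 3 is 30.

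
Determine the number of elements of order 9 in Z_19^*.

6

φ(19) = 19 − 1 = 18 = 2 · 3^2.
Since (Z/19Z)^× is cyclic of order 18, the number of elements of order d is φ(d) when d | 18 and 0 otherwise.
9 = 3^2 divides 18, and φ(9) = 6.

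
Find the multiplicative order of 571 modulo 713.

330

ord(571) | φ(713) = φ(23·31) = (23−1)·(31−1) = 22·30 = 660 = 2^2 · 3 · 5 · 11.
Divisors of 660: 1, 2, 3, 4, 5, 6, 10, 11, 12, 15, 20, 22, 30, 33, 44, 55, 60, 66, 110, 132, 165, 220, 330, 660.
Evaluate successive powers at the divisors of 660:
571^1 ≡ 571 (mod 713)
571^2 ≡ 200 (mod 713)
571^3 ≡ 120 (mod 713)
571^4 ≡ 72 (mod 713)
571^5 ≡ 471 (mod 713)
571^6 ≡ 140 (mod 713)
571^10 ≡ 98 (mod 713)
571^11 ≡ 344 (mod 713)
571^12 ≡ 349 (mod 713)
571^15 ≡ 526 (mod 713)
571^20 ≡ 335 (mod 713)
571^22 ≡ 691 (mod 713)
571^30 ≡ 32 (mod 713)
571^33 ≡ 275 (mod 713)
571^44 ≡ 484 (mod 713)
571^55 ≡ 367 (mod 713)
571^60 ≡ 311 (mod 713)
571^66 ≡ 47 (mod 713)
571^110 ≡ 645 (mod 713)
571^132 ≡ 70 (mod 713)
571^165 ≡ 712 (mod 713)
571^220 ≡ 346 (mod 713)
571^330 ≡ 1 (mod 713) ✓
The smallest such exponent is 330, so the order of 571 is 330.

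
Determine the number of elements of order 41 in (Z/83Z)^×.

40

φ(83) = 83 − 1 = 82 = 2 · 41.
Since (Z/83Z)^× is cyclic of order 82, the number of elements of order d is φ(d) when d | 82 and 0 otherwise.
41 | 82, and φ(41) = 41 − 1 = 40.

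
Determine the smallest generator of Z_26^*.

7

φ(26) = φ(2)·φ(13) = 1·12 = 12 = 2^2 · 3.
g is a primitive root iff g^(12/q) ≢ 1 (mod 26) for each prime q ∈ {2, 3}.
g = 2: gcd(2, 26) = 2 > 1, not a unit — skip.
g = 3: 3^6 ≡ 1 — hits 1, so not a primitive root.
g = 4: gcd(4, 26) = 2 > 1, not a unit — skip.
g = 5: 5^6 ≡ 25; 5^4 ≡ 1 — hits 1, so not a primitive root.
g = 6: gcd(6, 26) = 2 > 1, not a unit — skip.
g = 7: 7^6 ≡ 25; 7^4 ≡ 9 — none is 1, so 7 is a primitive root.
The smallest primitive root modulo 26 is 7.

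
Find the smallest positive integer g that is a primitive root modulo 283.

3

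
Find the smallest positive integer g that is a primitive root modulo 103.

φ(103) = 103 − 1 = 102 = 2 · 3 · 17.
g is a primitive root iff g^(102/q) ≢ 1 (mod 103) for each prime q ∈ {2, 3, 17}.
g = 2: 2^51 ≡ 1 — hits 1, so not a primitive root.
g = 3: 3^51 ≡ 102; 3^34 ≡ 1 — hits 1, so not a primitive root.
g = 4: 4^51 ≡ 1 — hits 1, so not a primitive root.
g = 5: 5^51 ≡ 102; 5^34 ≡ 56; 5^6 ≡ 72 — none is 1, so 5 is a primitive root.
So 5 is the smallest generator of (Z/103Z)^×.

5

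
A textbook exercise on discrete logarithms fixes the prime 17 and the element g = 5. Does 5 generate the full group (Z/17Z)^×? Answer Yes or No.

Yes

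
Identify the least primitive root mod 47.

5

φ(47) = 47 − 1 = 46 = 2 · 23.
Test candidates g = 2, 3, … against the prime factors q ∈ {2, 23} of φ(47): g is a generator iff g^(46/q) ≢ 1 for every such q.
g = 2: 2^23 ≡ 1 — hits 1, so not a primitive root.
g = 3: 3^23 ≡ 1 — hits 1, so not a primitive root.
g = 4: 4^23 ≡ 1 — hits 1, so not a primitive root.
g = 5: 5^23 ≡ 46; 5^2 ≡ 25 — none is 1, so 5 is a primitive root.
Hence the least primitive root of 47 is 5.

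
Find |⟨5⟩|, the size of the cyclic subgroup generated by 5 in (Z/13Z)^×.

Since 5 ∈ (Z/13Z)^×, its order divides φ(13) = 13 − 1 = 12 = 2^2 · 3.
Divisors of 12: 1, 2, 3, 4, 6, 12.
Check 5^d mod 13 for each divisor in increasing order:
5^1 ≡ 5
5^2 ≡ 12
5^3 ≡ 8
5^4 ≡ 1
The smallest such exponent is 4, so the order of 5 is 4.

4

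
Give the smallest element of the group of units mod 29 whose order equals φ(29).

2

φ(29) = 29 − 1 = 28 = 2^2 · 7.
g is a primitive root iff g^(28/q) ≢ 1 (mod 29) for each prime q ∈ {2, 7}.
g = 2: 2^14 ≡ 28; 2^4 ≡ 16 — none is 1, so 2 is a primitive root.
So 2 is the smallest generator of (Z/29Z)^×.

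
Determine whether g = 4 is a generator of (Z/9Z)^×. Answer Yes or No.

φ(9) = φ(3^2) = 3·(3−1) = 6 = 2 · 3.
Test 4^(6/q) mod 9 for each prime factor q of 6:
4^3 ≡ 1 (mod 9)  [q = 2: ≡ 1 ✗]
4^2 ≡ 7 (mod 9)  [q = 3: ≢ 1 ✓]
4^3 ≡ 1 shows ord(4) | 3, strictly less than φ(9); not a primitive root.

No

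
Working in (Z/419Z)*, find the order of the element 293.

Since 293 ∈ (Z/419Z)^×, its order divides φ(419) = 419 − 1 = 418 = 2 · 11 · 19.
Divisors of 418: 1, 2, 11, 19, 22, 38, 209, 418.
Compute 293^d (mod 419) for the divisors d until we hit 1:
293^1 ≡ 293
293^2 ≡ 373
293^11 ≡ 136
293^19 ≡ 59
293^22 ≡ 60
293^38 ≡ 129
293^209 ≡ 1
Therefore the multiplicative order of 293 modulo 419 is 209.

209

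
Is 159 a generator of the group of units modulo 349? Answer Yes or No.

φ(349) = 349 − 1 = 348 = 2^2 · 3 · 29.
Test 159^(348/q) mod 349 for each prime factor q of 348:
159^174 ≡ 348 (mod 349)  [q = 2: ≢ 1 ✓]
159^116 ≡ 122 (mod 349)  [q = 3: ≢ 1 ✓]
159^12 ≡ 126 (mod 349)  [q = 29: ≢ 1 ✓]
All checks pass, so 159 has order 348 and is a primitive root modulo 349.

Yes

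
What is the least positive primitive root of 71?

φ(71) = 71 − 1 = 70 = 2 · 5 · 7.
Test candidates g = 2, 3, … against the prime factors q ∈ {2, 5, 7} of φ(71): g is a generator iff g^(70/q) ≢ 1 for every such q.
g = 2: 2^35 ≡ 1 — hits 1, so not a primitive root.
g = 3: 3^35 ≡ 1 — hits 1, so not a primitive root.
g = 4: 4^35 ≡ 1 — hits 1, so not a primitive root.
g = 5: 5^35 ≡ 1 — hits 1, so not a primitive root.
g = 6: 6^35 ≡ 1 — hits 1, so not a primitive root.
g = 7: 7^35 ≡ 70; 7^14 ≡ 54; 7^10 ≡ 45 — none is 1, so 7 is a primitive root.
The smallest primitive root modulo 71 is 7.

7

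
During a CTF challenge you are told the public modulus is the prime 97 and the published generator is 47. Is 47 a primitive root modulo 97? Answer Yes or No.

φ(97) = 97 − 1 = 96 = 2^5 · 3.
It suffices to check that the order of 47 is not a proper divisor of 96: compute 47^(96/q) for q ∈ {2, 3}.
47^48 ≡ 1 (mod 97)  [q = 2: ≡ 1 ✗]
47^32 ≡ 1 (mod 97)  [q = 3: ≡ 1 ✗]
The check at q = 2 fails, so 47 generates a proper subgroup.

No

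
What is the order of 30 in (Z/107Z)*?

53

ord(30) | φ(107) = 107 − 1 = 106 = 2 · 53.
Divisors of 106: 1, 2, 53, 106.
Evaluate successive powers at the divisors of 106:
30^1 ≡ 30 (mod 107)
30^2 ≡ 44 (mod 107)
30^53 ≡ 1 (mod 107) ✓
The smallest such exponent is 53, so the order of 30 is 53.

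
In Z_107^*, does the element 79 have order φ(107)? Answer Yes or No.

No

φ(107) = 107 − 1 = 106 = 2 · 53.
79 is a primitive root mod 107 iff 79^(φ(107)/q) ≢ 1 for every prime q | φ(107), i.e. q ∈ {2, 53}.
79^53 ≡ 1 (mod 107)  [q = 2: ≡ 1 ✗]
79^2 ≡ 35 (mod 107)  [q = 53: ≢ 1 ✓]
The check at q = 2 fails, so 79 generates a proper subgroup.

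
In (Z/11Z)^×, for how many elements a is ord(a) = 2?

φ(11) = 11 − 1 = 10 = 2 · 5.
(Z/11Z)^× is cyclic (|G| = 10); a cyclic group of order m has exactly φ(d) elements of each order d | m, and none otherwise.
2 | 10, and φ(2) = 2 − 1 = 1.

1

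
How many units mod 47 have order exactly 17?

0

φ(47) = 47 − 1 = 46 = 2 · 23.
(Z/47Z)^× is cyclic (|G| = 46); a cyclic group of order m has exactly φ(d) elements of each order d | m, and none otherwise.
Since 17 ∤ 46, the count is 0.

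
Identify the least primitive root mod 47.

φ(47) = 47 − 1 = 46 = 2 · 23.
g is a primitive root iff g^(46/q) ≢ 1 (mod 47) for each prime q ∈ {2, 23}.
g = 2: 2^23 ≡ 1 — hits 1, so not a primitive root.
g = 3: 3^23 ≡ 1 — hits 1, so not a primitive root.
g = 4: 4^23 ≡ 1 — hits 1, so not a primitive root.
g = 5: 5^23 ≡ 46; 5^2 ≡ 25 — none is 1, so 5 is a primitive root.
The smallest primitive root modulo 47 is 5.

5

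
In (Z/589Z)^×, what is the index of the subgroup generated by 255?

Since 255 ∈ (Z/589Z)^×, its order divides φ(589) = φ(19·31) = (19−1)·(31−1) = 18·30 = 540 = 2^2 · 3^3 · 5.
Divisors of 540: 1, 2, 3, 4, 5, 6, 9, 10, 12, 15, 18, 20, 27, 30, 36, 45, 54, 60, 90, 108, 135, 180, 270, 540.
Test each divisor d:
255^1 ≡ 255 (mod 589)
255^2 ≡ 235 (mod 589)
255^3 ≡ 436 (mod 589)
255^4 ≡ 448 (mod 589)
255^5 ≡ 563 (mod 589)
255^6 ≡ 438 (mod 589)
255^9 ≡ 132 (mod 589)
255^10 ≡ 87 (mod 589)
255^12 ≡ 419 (mod 589)
255^15 ≡ 94 (mod 589)
255^18 ≡ 343 (mod 589)
255^20 ≡ 501 (mod 589)
255^27 ≡ 512 (mod 589)
255^30 ≡ 1 (mod 589) ✓
Thus |⟨255⟩| = ord(255) = 30.
[(Z/589Z)^× : ⟨255⟩] = 540/30 = 18.

18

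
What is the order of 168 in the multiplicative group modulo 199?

Since 168 ∈ (Z/199Z)^×, its order divides φ(199) = 199 − 1 = 198 = 2 · 3^2 · 11.
Divisors of 198: 1, 2, 3, 6, 9, 11, 18, 22, 33, 66, 99, 198.
Compute 168^d (mod 199) for the divisors d until we hit 1:
168^1 ≡ 168
168^2 ≡ 165
168^3 ≡ 59
168^6 ≡ 98
168^9 ≡ 11
168^11 ≡ 24
168^18 ≡ 121
168^22 ≡ 178
168^33 ≡ 93
168^66 ≡ 92
168^99 ≡ 198
168^198 ≡ 1
So ord_199(168) = 198.

198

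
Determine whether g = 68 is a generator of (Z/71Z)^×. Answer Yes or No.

Yes

φ(71) = 71 − 1 = 70 = 2 · 5 · 7.
An element g generates (Z/71Z)^× iff g^(70/q) ≢ 1 (mod 71) for each prime q ∈ {2, 5, 7}.
68^35 ≡ 70 (mod 71)  [q = 2: ≢ 1 ✓]
68^14 ≡ 54 (mod 71)  [q = 5: ≢ 1 ✓]
68^10 ≡ 48 (mod 71)  [q = 7: ≢ 1 ✓]
All checks pass, so 68 has order 70 and is a primitive root modulo 71.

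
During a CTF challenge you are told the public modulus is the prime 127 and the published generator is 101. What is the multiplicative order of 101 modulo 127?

ord(101) | φ(127) = 127 − 1 = 126 = 2 · 3^2 · 7.
Divisors of 126: 1, 2, 3, 6, 7, 9, 14, 18, 21, 42, 63, 126.
Evaluate successive powers at the divisors of 126:
101^1 ≡ 101 (mod 127)
101^2 ≡ 41 (mod 127)
101^3 ≡ 77 (mod 127)
101^6 ≡ 87 (mod 127)
101^7 ≡ 24 (mod 127)
101^9 ≡ 95 (mod 127)
101^14 ≡ 68 (mod 127)
101^18 ≡ 8 (mod 127)
101^21 ≡ 108 (mod 127)
101^42 ≡ 107 (mod 127)
101^63 ≡ 126 (mod 127)
101^126 ≡ 1 (mod 127) ✓
The smallest such exponent is 126, so the order of 101 is 126.

126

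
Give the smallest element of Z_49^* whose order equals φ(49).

φ(49) = φ(7^2) = 7·(7−1) = 42 = 2 · 3 · 7.
Test candidates g = 2, 3, … against the prime factors q ∈ {2, 3, 7} of φ(49): g is a generator iff g^(42/q) ≢ 1 for every such q.
g = 2: 2^21 ≡ 1 — hits 1, so not a primitive root.
g = 3: 3^21 ≡ 48; 3^14 ≡ 30; 3^6 ≡ 43 — none is 1, so 3 is a primitive root.
So 3 is the smallest generator of (Z/49Z)^×.

3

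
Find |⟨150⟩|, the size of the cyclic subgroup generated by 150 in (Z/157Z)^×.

52

ord(150) | φ(157) = 157 − 1 = 156 = 2^2 · 3 · 13.
Divisors of 156: 1, 2, 3, 4, 6, 12, 13, 26, 39, 52, 78, 156.
Test each divisor d:
150^1 ≡ 150
150^2 ≡ 49
150^3 ≡ 128
150^4 ≡ 46
150^6 ≡ 56
150^12 ≡ 153
150^13 ≡ 28
150^26 ≡ 156
150^39 ≡ 129
150^52 ≡ 1
So ord_157(150) = 52.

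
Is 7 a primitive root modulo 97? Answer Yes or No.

Yes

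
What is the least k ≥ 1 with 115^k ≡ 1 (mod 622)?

ord(115) | φ(622) = φ(2)·φ(311) = 1·310 = 310 = 2 · 5 · 31.
Divisors of 310: 1, 2, 5, 10, 31, 62, 155, 310.
Evaluate successive powers at the divisors of 310:
115^1 ≡ 115 (mod 622)
115^2 ≡ 163 (mod 622)
115^5 ≡ 171 (mod 622)
115^10 ≡ 7 (mod 622)
115^31 ≡ 259 (mod 622)
115^62 ≡ 527 (mod 622)
115^155 ≡ 621 (mod 622)
115^310 ≡ 1 (mod 622) ✓
So ord_622(115) = 310.

310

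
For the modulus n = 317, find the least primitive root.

2

φ(317) = 317 − 1 = 316 = 2^2 · 79.
g is a primitive root iff g^(316/q) ≢ 1 (mod 317) for each prime q ∈ {2, 79}.
g = 2: 2^158 ≡ 316; 2^4 ≡ 16 — none is 1, so 2 is a primitive root.
So 2 is the smallest generator of (Z/317Z)^×.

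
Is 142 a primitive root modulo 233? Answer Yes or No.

No

φ(233) = 233 − 1 = 232 = 2^3 · 29.
Test 142^(232/q) mod 233 for each prime factor q of 232:
142^116 ≡ 1 (mod 233)  [q = 2: ≡ 1 ✗]
142^8 ≡ 92 (mod 233)  [q = 29: ≢ 1 ✓]
The check at q = 2 fails, so 142 generates a proper subgroup.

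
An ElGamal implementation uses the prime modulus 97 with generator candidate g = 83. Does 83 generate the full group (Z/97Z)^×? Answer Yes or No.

φ(97) = 97 − 1 = 96 = 2^5 · 3.
It suffices to check that the order of 83 is not a proper divisor of 96: compute 83^(96/q) for q ∈ {2, 3}.
83^48 ≡ 96 (mod 97)  [q = 2: ≢ 1 ✓]
83^32 ≡ 61 (mod 97)  [q = 3: ≢ 1 ✓]
None equal 1, so ord_97(83) = 96: 83 is a primitive root.

Yes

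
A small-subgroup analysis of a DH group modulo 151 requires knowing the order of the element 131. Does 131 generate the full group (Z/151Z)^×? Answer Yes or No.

No

φ(151) = 151 − 1 = 150 = 2 · 3 · 5^2.
Test 131^(150/q) mod 151 for each prime factor q of 150:
131^75 ≡ 150 (mod 151)  [q = 2: ≢ 1 ✓]
131^50 ≡ 1 (mod 151)  [q = 3: ≡ 1 ✗]
131^30 ≡ 8 (mod 151)  [q = 5: ≢ 1 ✓]
The check at q = 3 fails, so 131 generates a proper subgroup.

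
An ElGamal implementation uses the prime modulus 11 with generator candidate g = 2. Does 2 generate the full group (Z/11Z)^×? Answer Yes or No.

Yes

φ(11) = 11 − 1 = 10 = 2 · 5.
Test 2^(10/q) mod 11 for each prime factor q of 10:
2^5 ≡ 10 (mod 11)  [q = 2: ≢ 1 ✓]
2^2 ≡ 4 (mod 11)  [q = 5: ≢ 1 ✓]
None equal 1, so ord_11(2) = 10: 2 is a primitive root.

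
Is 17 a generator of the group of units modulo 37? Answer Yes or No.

φ(37) = 37 − 1 = 36 = 2^2 · 3^2.
An element g generates (Z/37Z)^× iff g^(36/q) ≢ 1 (mod 37) for each prime q ∈ {2, 3}.
17^18 ≡ 36 (mod 37)  [q = 2: ≢ 1 ✓]
17^12 ≡ 26 (mod 37)  [q = 3: ≢ 1 ✓]
None equal 1, so ord_37(17) = 36: 17 is a primitive root.

Yes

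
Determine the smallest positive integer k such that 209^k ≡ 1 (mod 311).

ord(209) | φ(311) = 311 − 1 = 310 = 2 · 5 · 31.
Divisors of 310: 1, 2, 5, 10, 31, 62, 155, 310.
Compute 209^d (mod 311) for the divisors d until we hit 1:
209^1 ≡ 209 (mod 311)
209^2 ≡ 141 (mod 311)
209^5 ≡ 169 (mod 311)
209^10 ≡ 260 (mod 311)
209^31 ≡ 36 (mod 311)
209^62 ≡ 52 (mod 311)
209^155 ≡ 1 (mod 311) ✓
Hence ord(209) = 155.

155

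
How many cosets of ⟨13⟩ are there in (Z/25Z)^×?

1

By Lagrange's theorem, ord_25(13) divides φ(25) = φ(5^2) = 5·(5−1) = 20 = 2^2 · 5.
Divisors of 20: 1, 2, 4, 5, 10, 20.
Check 13^d mod 25 for each divisor in increasing order:
13^1 ≡ 13 (mod 25)
13^2 ≡ 19 (mod 25)
13^4 ≡ 11 (mod 25)
13^5 ≡ 18 (mod 25)
13^10 ≡ 24 (mod 25)
13^20 ≡ 1 (mod 25) ✓
So ord_25(13) = 20, hence |⟨13⟩| = 20.
[(Z/25Z)^× : ⟨13⟩] = 20/20 = 1.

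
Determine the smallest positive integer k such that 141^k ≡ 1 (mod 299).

132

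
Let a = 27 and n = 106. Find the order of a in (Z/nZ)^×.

ord(27) | φ(106) = φ(2)·φ(53) = 1·52 = 52 = 2^2 · 13.
Divisors of 52: 1, 2, 4, 13, 26, 52.
Check 27^d mod 106 for each divisor in increasing order:
27^1 ≡ 27 (mod 106)
27^2 ≡ 93 (mod 106)
27^4 ≡ 63 (mod 106)
27^13 ≡ 23 (mod 106)
27^26 ≡ 105 (mod 106)
27^52 ≡ 1 (mod 106) ✓
Therefore the multiplicative order of 27 modulo 106 is 52.

52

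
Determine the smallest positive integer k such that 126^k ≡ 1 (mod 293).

73

ord(126) | φ(293) = 293 − 1 = 292 = 2^2 · 73.
Divisors of 292: 1, 2, 4, 73, 146, 292.
Compute 126^d (mod 293) for the divisors d until we hit 1:
126^1 ≡ 126 (mod 293)
126^2 ≡ 54 (mod 293)
126^4 ≡ 279 (mod 293)
126^73 ≡ 1 (mod 293) ✓
Therefore the multiplicative order of 126 modulo 293 is 73.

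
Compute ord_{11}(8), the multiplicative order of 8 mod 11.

10

Since 8 ∈ (Z/11Z)^×, its order divides φ(11) = 11 − 1 = 10 = 2 · 5.
Divisors of 10: 1, 2, 5, 10.
Evaluate successive powers at the divisors of 10:
8^1 ≡ 8
8^2 ≡ 9
8^5 ≡ 10
8^10 ≡ 1
Therefore the multiplicative order of 8 modulo 11 is 10.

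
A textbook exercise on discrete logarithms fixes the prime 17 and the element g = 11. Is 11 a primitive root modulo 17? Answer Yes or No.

Yes

φ(17) = 17 − 1 = 16 = 2^4.
An element g generates (Z/17Z)^× iff g^(16/q) ≢ 1 (mod 17) for each prime q ∈ {2}.
11^8 ≡ 16 (mod 17)  [q = 2: ≢ 1 ✓]
Every test exponent gives a nontrivial residue, hence 11 generates the full group.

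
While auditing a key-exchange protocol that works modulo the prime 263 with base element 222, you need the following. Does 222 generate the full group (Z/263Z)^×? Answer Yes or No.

No

φ(263) = 263 − 1 = 262 = 2 · 131.
222 is a primitive root mod 263 iff 222^(φ(263)/q) ≢ 1 for every prime q | φ(263), i.e. q ∈ {2, 131}.
222^131 ≡ 1 (mod 263)  [q = 2: ≡ 1 ✗]
222^2 ≡ 103 (mod 263)  [q = 131: ≢ 1 ✓]
The check at q = 2 fails, so 222 generates a proper subgroup.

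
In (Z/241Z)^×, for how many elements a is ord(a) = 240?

64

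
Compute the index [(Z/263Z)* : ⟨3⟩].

2

By Lagrange's theorem, ord_263(3) divides φ(263) = 263 − 1 = 262 = 2 · 131.
Divisors of 262: 1, 2, 131, 262.
Evaluate successive powers at the divisors of 262:
3^1 ≡ 3
3^2 ≡ 9
3^131 ≡ 1
Thus |⟨3⟩| = ord(3) = 131.
Index = |(Z/263Z)^×| / |⟨3⟩| = 262 / 131 = 2.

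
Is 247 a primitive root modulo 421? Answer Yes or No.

No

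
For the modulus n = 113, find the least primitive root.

φ(113) = 113 − 1 = 112 = 2^4 · 7.
g is a primitive root iff g^(112/q) ≢ 1 (mod 113) for each prime q ∈ {2, 7}.
g = 2: 2^56 ≡ 1 — hits 1, so not a primitive root.
g = 3: 3^56 ≡ 112; 3^16 ≡ 49 — none is 1, so 3 is a primitive root.
Hence the least primitive root of 113 is 3.

3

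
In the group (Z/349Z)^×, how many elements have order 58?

φ(349) = 349 − 1 = 348 = 2^2 · 3 · 29.
In a cyclic group of order 348, there are φ(d) elements of order d for each divisor d of 348, and zero for non-divisors.
58 = 2 · 29 divides 348, and φ(58) = 28.

28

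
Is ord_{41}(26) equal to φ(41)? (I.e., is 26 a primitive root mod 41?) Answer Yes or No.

Yes

φ(41) = 41 − 1 = 40 = 2^3 · 5.
An element g generates (Z/41Z)^× iff g^(40/q) ≢ 1 (mod 41) for each prime q ∈ {2, 5}.
26^20 ≡ 40 (mod 41)  [q = 2: ≢ 1 ✓]
26^8 ≡ 18 (mod 41)  [q = 5: ≢ 1 ✓]
All checks pass, so 26 has order 40 and is a primitive root modulo 41.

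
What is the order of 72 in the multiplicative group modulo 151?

25

By Lagrange's theorem, ord_151(72) divides φ(151) = 151 − 1 = 150 = 2 · 3 · 5^2.
Divisors of 150: 1, 2, 3, 5, 6, 10, 15, 25, 30, 50, 75, 150.
Evaluate successive powers at the divisors of 150:
72^1 ≡ 72 (mod 151)
72^2 ≡ 50 (mod 151)
72^3 ≡ 127 (mod 151)
72^5 ≡ 8 (mod 151)
72^6 ≡ 123 (mod 151)
72^10 ≡ 64 (mod 151)
72^15 ≡ 59 (mod 151)
72^25 ≡ 1 (mod 151) ✓
The smallest such exponent is 25, so the order of 72 is 25.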